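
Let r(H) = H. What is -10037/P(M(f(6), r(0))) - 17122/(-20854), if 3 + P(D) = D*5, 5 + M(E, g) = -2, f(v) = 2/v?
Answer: 104981117/396226 ≈ 264.95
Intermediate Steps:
M(E, g) = -7 (M(E, g) = -5 - 2 = -7)
P(D) = -3 + 5*D (P(D) = -3 + D*5 = -3 + 5*D)
-10037/P(M(f(6), r(0))) - 17122/(-20854) = -10037/(-3 + 5*(-7)) - 17122/(-20854) = -10037/(-3 - 35) - 17122*(-1/20854) = -10037/(-38) + 8561/10427 = -10037*(-1/38) + 8561/10427 = 10037/38 + 8561/10427 = 104981117/396226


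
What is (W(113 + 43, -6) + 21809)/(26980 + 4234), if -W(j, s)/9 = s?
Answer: 21863/31214 ≈ 0.70042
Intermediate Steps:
W(j, s) = -9*s
(W(113 + 43, -6) + 21809)/(26980 + 4234) = (-9*(-6) + 21809)/(26980 + 4234) = (54 + 21809)/31214 = 21863*(1/31214) = 21863/31214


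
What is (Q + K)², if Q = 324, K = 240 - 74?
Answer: 240100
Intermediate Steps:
K = 166
(Q + K)² = (324 + 166)² = 490² = 240100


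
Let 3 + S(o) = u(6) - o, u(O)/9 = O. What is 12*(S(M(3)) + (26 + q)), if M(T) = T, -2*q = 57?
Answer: 546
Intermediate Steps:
q = -57/2 (q = -½*57 = -57/2 ≈ -28.500)
u(O) = 9*O
S(o) = 51 - o (S(o) = -3 + (9*6 - o) = -3 + (54 - o) = 51 - o)
12*(S(M(3)) + (26 + q)) = 12*((51 - 1*3) + (26 - 57/2)) = 12*((51 - 3) - 5/2) = 12*(48 - 5/2) = 12*(91/2) = 546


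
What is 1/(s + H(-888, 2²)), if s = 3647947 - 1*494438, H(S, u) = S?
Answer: 1/3152621 ≈ 3.1720e-7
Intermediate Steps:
s = 3153509 (s = 3647947 - 494438 = 3153509)
1/(s + H(-888, 2²)) = 1/(3153509 - 888) = 1/3152621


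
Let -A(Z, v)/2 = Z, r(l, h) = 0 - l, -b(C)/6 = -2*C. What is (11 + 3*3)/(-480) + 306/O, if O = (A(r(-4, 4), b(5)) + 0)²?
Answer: 455/96 ≈ 4.7396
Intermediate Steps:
b(C) = 12*C (b(C) = -(-12)*C = 12*C)
r(l, h) = -l
A(Z, v) = -2*Z
O = 64 (O = (-(-2)*(-4) + 0)² = (-2*4 + 0)² = (-8 + 0)² = (-8)² = 64)
(11 + 3*3)/(-480) + 306/O = (11 + 3*3)/(-480) + 306/64 = (11 + 9)*(-1/480) + 306*(1/64) = 20*(-1/480) + 153/32 = -1/24 + 153/32 = 455/96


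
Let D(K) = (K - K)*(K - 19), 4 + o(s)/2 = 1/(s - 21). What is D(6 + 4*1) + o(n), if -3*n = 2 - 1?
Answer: -259/32 ≈ -8.0938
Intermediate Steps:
n = -1/3 (n = -(2 - 1)/3 = -1/3*1 = -1/3 ≈ -0.33333)
o(s) = -8 + 2/(-21 + s) (o(s) = -8 + 2/(s - 21) = -8 + 2/(-21 + s))
D(K) = 0 (D(K) = 0*(-19 + K) = 0)
D(6 + 4*1) + o(n) = 0 + 2*(85 - 4*(-1/3))/(-21 - 1/3) = 0 + 2*(85 + 4/3)/(-64/3) = 0 + 2*(-3/64)*(259/3) = 0 - 259/32 = -259/32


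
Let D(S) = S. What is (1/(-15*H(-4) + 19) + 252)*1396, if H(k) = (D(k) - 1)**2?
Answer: 31309139/89 ≈ 3.5179e+5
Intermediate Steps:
H(k) = (-1 + k)**2 (H(k) = (k - 1)**2 = (-1 + k)**2)
(1/(-15*H(-4) + 19) + 252)*1396 = (1/(-15*(-1 - 4)**2 + 19) + 252)*1396 = (1/(-15*(-5)**2 + 19) + 252)*1396 = (1/(-15*25 + 19) + 252)*1396 = (1/(-375 + 19) + 252)*1396 = (1/(-356) + 252)*1396 = (-1/356 + 252)*1396 = (89711/356)*1396 = 31309139/89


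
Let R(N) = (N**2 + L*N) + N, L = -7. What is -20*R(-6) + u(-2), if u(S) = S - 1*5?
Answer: -1447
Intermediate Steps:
R(N) = N**2 - 6*N (R(N) = (N**2 - 7*N) + N = N**2 - 6*N)
u(S) = -5 + S (u(S) = S - 5 = -5 + S)
-20*R(-6) + u(-2) = -(-120)*(-6 - 6) + (-5 - 2) = -(-120)*(-12) - 7 = -20*72 - 7 = -1440 - 7 = -1447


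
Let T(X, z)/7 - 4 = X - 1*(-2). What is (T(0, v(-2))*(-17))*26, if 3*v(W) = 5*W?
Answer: -18564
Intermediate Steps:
v(W) = 5*W/3 (v(W) = (5*W)/3 = 5*W/3)
T(X, z) = 42 + 7*X (T(X, z) = 28 + 7*(X - 1*(-2)) = 28 + 7*(X + 2) = 28 + 7*(2 + X) = 28 + (14 + 7*X) = 42 + 7*X)
(T(0, v(-2))*(-17))*26 = ((42 + 7*0)*(-17))*26 = ((42 + 0)*(-17))*26 = (42*(-17))*26 = -714*26 = -18564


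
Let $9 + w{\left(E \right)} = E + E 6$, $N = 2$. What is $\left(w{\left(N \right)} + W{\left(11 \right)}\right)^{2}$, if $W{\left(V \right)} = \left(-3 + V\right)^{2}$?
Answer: $4761$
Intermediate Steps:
$w{\left(E \right)} = -9 + 7 E$ ($w{\left(E \right)} = -9 + \left(E + E 6\right) = -9 + \left(E + 6 E\right) = -9 + 7 E$)
$\left(w{\left(N \right)} + W{\left(11 \right)}\right)^{2} = \left(\left(-9 + 7 \cdot 2\right) + \left(-3 + 11\right)^{2}\right)^{2} = \left(\left(-9 + 14\right) + 8^{2}\right)^{2} = \left(5 + 64\right)^{2} = 69^{2} = 4761$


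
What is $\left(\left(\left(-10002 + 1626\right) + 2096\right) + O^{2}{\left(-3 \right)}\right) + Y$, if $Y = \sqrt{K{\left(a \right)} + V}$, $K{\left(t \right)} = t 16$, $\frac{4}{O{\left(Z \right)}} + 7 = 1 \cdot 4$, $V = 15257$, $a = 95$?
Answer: $- \frac{56504}{9} + \sqrt{16777} \approx -6148.7$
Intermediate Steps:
$O{\left(Z \right)} = - \frac{4}{3}$ ($O{\left(Z \right)} = \frac{4}{-7 + 1 \cdot 4} = \frac{4}{-7 + 4} = \frac{4}{-3} = 4 \left(- \frac{1}{3}\right) = - \frac{4}{3}$)
$K{\left(t \right)} = 16 t$
$Y = \sqrt{16777}$ ($Y = \sqrt{16 \cdot 95 + 15257} = \sqrt{1520 + 15257} = \sqrt{16777} \approx 129.53$)
$\left(\left(\left(-10002 + 1626\right) + 2096\right) + O^{2}{\left(-3 \right)}\right) + Y = \left(\left(\left(-10002 + 1626\right) + 2096\right) + \left(- \frac{4}{3}\right)^{2}\right) + \sqrt{16777} = \left(\left(-8376 + 2096\right) + \frac{16}{9}\right) + \sqrt{16777} = \left(-6280 + \frac{16}{9}\right) + \sqrt{16777} = - \frac{56504}{9} + \sqrt{16777}$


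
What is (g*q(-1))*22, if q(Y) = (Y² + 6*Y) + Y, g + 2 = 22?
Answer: -2640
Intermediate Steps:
g = 20 (g = -2 + 22 = 20)
q(Y) = Y² + 7*Y
(g*q(-1))*22 = (20*(-(7 - 1)))*22 = (20*(-1*6))*22 = (20*(-6))*22 = -120*22 = -2640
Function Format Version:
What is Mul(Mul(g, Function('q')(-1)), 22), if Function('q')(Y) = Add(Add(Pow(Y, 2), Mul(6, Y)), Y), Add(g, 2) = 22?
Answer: -2640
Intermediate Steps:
g = 20 (g = Add(-2, 22) = 20)
Function('q')(Y) = Add(Pow(Y, 2), Mul(7, Y))
Mul(Mul(g, Function('q')(-1)), 22) = Mul(Mul(20, Mul(-1, Add(7, -1))), 22) = Mul(Mul(20, Mul(-1, 6)), 22) = Mul(Mul(20, -6), 22) = Mul(-120, 22) = -2640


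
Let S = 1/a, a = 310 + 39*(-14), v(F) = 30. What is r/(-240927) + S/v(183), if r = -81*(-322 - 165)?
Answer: -93175229/568587720 ≈ -0.16387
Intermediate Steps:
r = 39447 (r = -81*(-487) = 39447)
a = -236 (a = 310 - 546 = -236)
S = -1/236 (S = 1/(-236) = -1/236 ≈ -0.0042373)
r/(-240927) + S/v(183) = 39447/(-240927) - 1/236/30 = 39447*(-1/240927) - 1/236*1/30 = -13149/80309 - 1/7080 = -93175229/568587720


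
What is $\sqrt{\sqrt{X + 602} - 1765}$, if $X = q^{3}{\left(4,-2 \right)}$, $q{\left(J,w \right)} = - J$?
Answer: $\sqrt{-1765 + \sqrt{538}} \approx 41.735 i$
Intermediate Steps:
$X = -64$ ($X = \left(\left(-1\right) 4\right)^{3} = \left(-4\right)^{3} = -64$)
$\sqrt{\sqrt{X + 602} - 1765} = \sqrt{\sqrt{-64 + 602} - 1765} = \sqrt{\sqrt{538} - 1765} = \sqrt{-1765 + \sqrt{538}}$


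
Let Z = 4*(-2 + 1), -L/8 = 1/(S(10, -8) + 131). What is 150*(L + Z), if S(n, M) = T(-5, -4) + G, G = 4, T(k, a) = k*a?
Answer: -18840/31 ≈ -607.74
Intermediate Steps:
T(k, a) = a*k
S(n, M) = 24 (S(n, M) = -4*(-5) + 4 = 20 + 4 = 24)
L = -8/155 (L = -8/(24 + 131) = -8/155 ≈ -0.051613)
Z = -4 (Z = 4*(-1) = -4)
150*(L + Z) = 150*(-8/155 - 4) = 150*(-628/155) = -18840/31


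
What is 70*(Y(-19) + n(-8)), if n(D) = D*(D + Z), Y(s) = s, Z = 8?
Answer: -1330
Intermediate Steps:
n(D) = D*(8 + D) (n(D) = D*(D + 8) = D*(8 + D))
70*(Y(-19) + n(-8)) = 70*(-19 - 8*(8 - 8)) = 70*(-19 - 8*0) = 70*(-19 + 0) = 70*(-19) = -1330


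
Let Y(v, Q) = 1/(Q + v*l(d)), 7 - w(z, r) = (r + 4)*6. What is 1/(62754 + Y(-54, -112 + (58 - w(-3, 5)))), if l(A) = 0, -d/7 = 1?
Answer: 7/439277 ≈ 1.5935e-5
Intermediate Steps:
d = -7 (d = -7*1 = -7)
w(z, r) = -17 - 6*r (w(z, r) = 7 - (r + 4)*6 = 7 - (4 + r)*6 = 7 - (24 + 6*r) = 7 + (-24 - 6*r) = -17 - 6*r)
Y(v, Q) = 1/Q (Y(v, Q) = 1/(Q + v*0) = 1/(Q + 0) = 1/Q)
1/(62754 + Y(-54, -112 + (58 - w(-3, 5)))) = 1/(62754 + 1/(-112 + (58 - (-17 - 6*5)))) = 1/(62754 + 1/(-112 + (58 - (-17 - 30)))) = 1/(62754 + 1/(-112 + (58 - 1*(-47)))) = 1/(62754 + 1/(-112 + (58 + 47))) = 1/(62754 + 1/(-112 + 105)) = 1/(62754 + 1/(-7)) = 1/(62754 - ⅐) = 1/(439277/7) = 7/439277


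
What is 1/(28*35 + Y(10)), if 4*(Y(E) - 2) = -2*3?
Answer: 2/1961 ≈ 0.0010199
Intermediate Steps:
Y(E) = ½ (Y(E) = 2 + (-2*3)/4 = 2 + (¼)*(-6) = 2 - 3/2 = ½)
1/(28*35 + Y(10)) = 1/(28*35 + ½) = 1/(980 + ½) = 1/(1961/2) = 2/1961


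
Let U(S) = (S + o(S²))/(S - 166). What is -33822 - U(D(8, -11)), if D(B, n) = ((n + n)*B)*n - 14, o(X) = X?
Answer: -31543719/878 ≈ -35927.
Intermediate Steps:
D(B, n) = -14 + 2*B*n² (D(B, n) = ((2*n)*B)*n - 14 = (2*B*n)*n - 14 = 2*B*n² - 14 = -14 + 2*B*n²)
U(S) = (S + S²)/(-166 + S) (U(S) = (S + S²)/(S - 166) = (S + S²)/(-166 + S))
-33822 - U(D(8, -11)) = -33822 - (-14 + 2*8*(-11)²)*(1 + (-14 + 2*8*(-11)²))/(-166 + (-14 + 2*8*(-11)²)) = -33822 - (-14 + 2*8*121)*(1 + (-14 + 2*8*121))/(-166 + (-14 + 2*8*121)) = -33822 - (-14 + 1936)*(1 + (-14 + 1936))/(-166 + (-14 + 1936)) = -33822 - 1922*(1 + 1922)/(-166 + 1922) = -33822 - 1922*1923/1756 = -33822 - 1*1848003/878 = -33822 - 1848003/878 = -31543719/878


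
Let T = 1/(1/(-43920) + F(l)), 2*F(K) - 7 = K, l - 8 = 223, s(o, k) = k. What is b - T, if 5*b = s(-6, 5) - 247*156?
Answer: -201360776033/26132395 ≈ -7705.4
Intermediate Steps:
l = 231 (l = 8 + 223 = 231)
F(K) = 7/2 + K/2
b = -38527/5 (b = (5 - 247*156)/5 = (5 - 38532)/5 = (1/5)*(-38527) = -38527/5 ≈ -7705.4)
T = 43920/5226479 (T = 1/(1/(-43920) + (7/2 + (1/2)*231)) = 1/(-1/43920 + (7/2 + 231/2)) = 1/(-1/43920 + 119) = 1/(5226479/43920) = 43920/5226479 ≈ 0.0084034)
b - T = -38527/5 - 1*43920/5226479 = -38527/5 - 43920/5226479 = -201360776033/26132395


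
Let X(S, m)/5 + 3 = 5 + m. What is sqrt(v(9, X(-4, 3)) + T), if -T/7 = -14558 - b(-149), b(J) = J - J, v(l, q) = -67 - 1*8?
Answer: sqrt(101831) ≈ 319.11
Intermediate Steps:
X(S, m) = 10 + 5*m (X(S, m) = -15 + 5*(5 + m) = -15 + (25 + 5*m) = 10 + 5*m)
v(l, q) = -75 (v(l, q) = -67 - 8 = -75)
b(J) = 0
T = 101906 (T = -7*(-14558 - 1*0) = -7*(-14558 + 0) = -7*(-14558) = 101906)
sqrt(v(9, X(-4, 3)) + T) = sqrt(-75 + 101906) = sqrt(101831)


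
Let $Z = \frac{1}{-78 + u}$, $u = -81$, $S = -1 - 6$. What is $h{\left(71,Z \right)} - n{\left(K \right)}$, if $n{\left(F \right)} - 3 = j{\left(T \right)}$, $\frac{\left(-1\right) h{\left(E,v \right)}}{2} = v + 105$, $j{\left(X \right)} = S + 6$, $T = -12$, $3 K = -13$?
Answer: $- \frac{33706}{159} \approx -211.99$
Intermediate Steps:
$K = - \frac{13}{3}$ ($K = \frac{1}{3} \left(-13\right) = - \frac{13}{3} \approx -4.3333$)
$S = -7$ ($S = -1 - 6 = -7$)
$Z = - \frac{1}{159}$ ($Z = \frac{1}{-78 - 81} = \frac{1}{-159} = - \frac{1}{159} \approx -0.0062893$)
$j{\left(X \right)} = -1$ ($j{\left(X \right)} = -7 + 6 = -1$)
$h{\left(E,v \right)} = -210 - 2 v$ ($h{\left(E,v \right)} = - 2 \left(v + 105\right) = - 2 \left(105 + v\right) = -210 - 2 v$)
$n{\left(F \right)} = 2$ ($n{\left(F \right)} = 3 - 1 = 2$)
$h{\left(71,Z \right)} - n{\left(K \right)} = \left(-210 - - \frac{2}{159}\right) - 2 = \left(-210 + \frac{2}{159}\right) - 2 = - \frac{33388}{159} - 2 = - \frac{33706}{159}$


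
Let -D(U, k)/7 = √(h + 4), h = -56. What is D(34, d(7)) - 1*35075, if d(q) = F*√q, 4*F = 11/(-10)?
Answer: -35075 - 14*I*√13 ≈ -35075.0 - 50.478*I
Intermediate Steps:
F = -11/40 (F = (11/(-10))/4 = (11*(-⅒))/4 = (¼)*(-11/10) = -11/40 ≈ -0.27500)
d(q) = -11*√q/40
D(U, k) = -14*I*√13 (D(U, k) = -7*√(-56 + 4) = -14*I*√13)
D(34, d(7)) - 1*35075 = -14*I*√13 - 1*35075 = -14*I*√13 - 35075 = -35075 - 14*I*√13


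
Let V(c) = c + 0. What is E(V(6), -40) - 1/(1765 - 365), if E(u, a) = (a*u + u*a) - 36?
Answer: -722401/1400 ≈ -516.00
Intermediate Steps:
V(c) = c
E(u, a) = -36 + 2*a*u (E(u, a) = (a*u + a*u) - 36 = 2*a*u - 36 = -36 + 2*a*u)
E(V(6), -40) - 1/(1765 - 365) = (-36 + 2*(-40)*6) - 1/(1765 - 365) = (-36 - 480) - 1/1400 = -516 - 1*1/1400 = -516 - 1/1400 = -722401/1400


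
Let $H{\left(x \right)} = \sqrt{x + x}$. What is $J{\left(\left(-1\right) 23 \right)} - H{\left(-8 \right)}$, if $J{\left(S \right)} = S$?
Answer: $-23 - 4 i \approx -23.0 - 4.0 i$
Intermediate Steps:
$H{\left(x \right)} = \sqrt{2} \sqrt{x}$ ($H{\left(x \right)} = \sqrt{2 x} = \sqrt{2} \sqrt{x}$)
$J{\left(\left(-1\right) 23 \right)} - H{\left(-8 \right)} = \left(-1\right) 23 - \sqrt{2} \sqrt{-8} = -23 - \sqrt{2} \cdot 2 i \sqrt{2} = -23 - 4 i$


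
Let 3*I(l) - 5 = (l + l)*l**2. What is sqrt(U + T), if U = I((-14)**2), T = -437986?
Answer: sqrt(41235357)/3 ≈ 2140.5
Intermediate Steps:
I(l) = 5/3 + 2*l**3/3 (I(l) = 5/3 + ((l + l)*l**2)/3 = 5/3 + ((2*l)*l**2)/3 = 5/3 + (2*l**3)/3 = 5/3 + 2*l**3/3)
U = 15059077/3 (U = 5/3 + 2*((-14)**2)**3/3 = 5/3 + (2/3)*196**3 = 5/3 + (2/3)*7529536 = 5/3 + 15059072/3 = 15059077/3 ≈ 5.0197e+6)
sqrt(U + T) = sqrt(15059077/3 - 437986) = sqrt(13745119/3) = sqrt(41235357)/3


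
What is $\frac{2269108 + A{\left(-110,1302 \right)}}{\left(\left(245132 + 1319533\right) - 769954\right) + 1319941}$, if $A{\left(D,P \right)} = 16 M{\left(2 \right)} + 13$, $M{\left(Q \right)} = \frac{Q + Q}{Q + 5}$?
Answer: $\frac{5294637}{4934188} \approx 1.0731$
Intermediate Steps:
$M{\left(Q \right)} = \frac{2 Q}{5 + Q}$
$A{\left(D,P \right)} = \frac{155}{7}$ ($A{\left(D,P \right)} = 16 \cdot 2 \cdot 2 \frac{1}{5 + 2} + 13 = 16 \cdot 2 \cdot 2 \cdot \frac{1}{7} + 13 = 16 \cdot \frac{4}{7} + 13 = \frac{64}{7} + 13 = \frac{155}{7}$)
$\frac{2269108 + A{\left(-110,1302 \right)}}{\left(\left(245132 + 1319533\right) - 769954\right) + 1319941} = \frac{2269108 + \frac{155}{7}}{\left(\left(245132 + 1319533\right) - 769954\right) + 1319941} = \frac{15883911}{7 \left(\left(1564665 - 769954\right) + 1319941\right)} = \frac{15883911}{7 \left(794711 + 1319941\right)} = \frac{15883911}{7 \cdot 2114652} = \frac{15883911}{7} \cdot \frac{1}{2114652} = \frac{5294637}{4934188}$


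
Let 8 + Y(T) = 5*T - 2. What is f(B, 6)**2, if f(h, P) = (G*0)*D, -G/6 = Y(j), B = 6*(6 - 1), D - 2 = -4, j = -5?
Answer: 0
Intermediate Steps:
D = -2 (D = 2 - 4 = -2)
B = 30 (B = 6*5 = 30)
Y(T) = -10 + 5*T (Y(T) = -8 + (5*T - 2) = -8 + (-2 + 5*T) = -10 + 5*T)
G = 210 (G = -6*(-10 + 5*(-5)) = -6*(-10 - 25) = -6*(-35) = 210)
f(h, P) = 0 (f(h, P) = (210*0)*(-2) = 0*(-2) = 0)
f(B, 6)**2 = 0**2 = 0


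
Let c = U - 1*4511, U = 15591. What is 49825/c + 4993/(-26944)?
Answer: 32179059/7463488 ≈ 4.3115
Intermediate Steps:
c = 11080 (c = 15591 - 1*4511 = 15591 - 4511 = 11080)
49825/c + 4993/(-26944) = 49825/11080 + 4993/(-26944) = 49825*(1/11080) + 4993*(-1/26944) = 9965/2216 - 4993/26944 = 32179059/7463488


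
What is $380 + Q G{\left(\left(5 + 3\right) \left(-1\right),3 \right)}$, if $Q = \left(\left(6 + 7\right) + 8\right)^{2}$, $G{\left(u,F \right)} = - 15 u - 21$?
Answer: $44039$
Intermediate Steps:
$G{\left(u,F \right)} = -21 - 15 u$
$Q = 441$ ($Q = \left(13 + 8\right)^{2} = 21^{2} = 441$)
$380 + Q G{\left(\left(5 + 3\right) \left(-1\right),3 \right)} = 380 + 441 \left(-21 - 15 \left(5 + 3\right) \left(-1\right)\right) = 380 + 441 \left(-21 - 15 \cdot 8 \left(-1\right)\right) = 380 + 441 \left(-21 - -120\right) = 380 + 441 \left(-21 + 120\right) = 380 + 441 \cdot 99 = 380 + 43659 = 44039$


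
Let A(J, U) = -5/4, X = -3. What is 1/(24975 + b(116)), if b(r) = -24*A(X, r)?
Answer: 1/25005 ≈ 3.9992e-5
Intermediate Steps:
A(J, U) = -5/4 (A(J, U) = -5*1/4 = -5/4)
b(r) = 30 (b(r) = -24*(-5/4) = 30)
1/(24975 + b(116)) = 1/(24975 + 30) = 1/25005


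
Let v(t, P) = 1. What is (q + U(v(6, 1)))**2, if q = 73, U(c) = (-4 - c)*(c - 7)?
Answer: 10609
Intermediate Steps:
U(c) = (-7 + c)*(-4 - c) (U(c) = (-4 - c)*(-7 + c) = (-7 + c)*(-4 - c))
(q + U(v(6, 1)))**2 = (73 + (28 - 1*1**2 + 3*1))**2 = (73 + (28 - 1*1 + 3))**2 = (73 + (28 - 1 + 3))**2 = (73 + 30)**2 = 103**2 = 10609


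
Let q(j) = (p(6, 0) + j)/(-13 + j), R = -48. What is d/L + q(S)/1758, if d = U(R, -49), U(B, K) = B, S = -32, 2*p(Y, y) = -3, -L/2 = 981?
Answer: 429223/17245980 ≈ 0.024888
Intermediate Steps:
L = -1962 (L = -2*981 = -1962)
p(Y, y) = -3/2 (p(Y, y) = (½)*(-3) = -3/2)
q(j) = (-3/2 + j)/(-13 + j)
d = -48
d/L + q(S)/1758 = -48/(-1962) + ((-3/2 - 32)/(-13 - 32))/1758 = -48*(-1/1962) + (-67/2/(-45))*(1/1758) = 8/327 - 1/45*(-67/2)*(1/1758) = 8/327 + (67/90)*(1/1758) = 8/327 + 67/158220 = 429223/17245980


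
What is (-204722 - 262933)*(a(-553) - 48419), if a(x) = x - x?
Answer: 22643387445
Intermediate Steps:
a(x) = 0
(-204722 - 262933)*(a(-553) - 48419) = (-204722 - 262933)*(0 - 48419) = -467655*(-48419) = 22643387445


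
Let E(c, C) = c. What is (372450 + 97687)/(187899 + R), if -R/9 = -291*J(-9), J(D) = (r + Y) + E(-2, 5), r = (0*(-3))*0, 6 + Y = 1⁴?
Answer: 470137/169566 ≈ 2.7726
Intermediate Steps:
Y = -5 (Y = -6 + 1⁴ = -6 + 1 = -5)
r = 0 (r = 0*0 = 0)
J(D) = -7 (J(D) = (0 - 5) - 2 = -5 - 2 = -7)
R = -18333 (R = -(-2619)*(-7) = -9*2037 = -18333)
(372450 + 97687)/(187899 + R) = (372450 + 97687)/(187899 - 18333) = 470137/169566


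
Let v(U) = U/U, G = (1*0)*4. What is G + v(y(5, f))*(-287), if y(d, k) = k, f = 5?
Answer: -287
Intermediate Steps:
G = 0 (G = 0*4 = 0)
v(U) = 1
G + v(y(5, f))*(-287) = 0 + 1*(-287) = 0 - 287 = -287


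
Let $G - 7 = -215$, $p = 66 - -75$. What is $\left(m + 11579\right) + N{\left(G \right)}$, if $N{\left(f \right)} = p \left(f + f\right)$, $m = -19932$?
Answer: $-67009$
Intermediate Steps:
$p = 141$ ($p = 66 + 75 = 141$)
$G = -208$ ($G = 7 - 215 = -208$)
$N{\left(f \right)} = 282 f$ ($N{\left(f \right)} = 141 \left(f + f\right) = 141 \cdot 2 f = 282 f$)
$\left(m + 11579\right) + N{\left(G \right)} = \left(-19932 + 11579\right) + 282 \left(-208\right) = -8353 - 58656 = -67009$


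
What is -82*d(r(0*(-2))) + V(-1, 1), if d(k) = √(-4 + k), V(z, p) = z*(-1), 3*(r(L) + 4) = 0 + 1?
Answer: 1 - 82*I*√69/3 ≈ 1.0 - 227.05*I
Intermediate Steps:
r(L) = -11/3 (r(L) = -4 + (0 + 1)/3 = -4 + (⅓)*1 = -4 + ⅓ = -11/3)
V(z, p) = -z
-82*d(r(0*(-2))) + V(-1, 1) = -82*√(-4 - 11/3) - 1*(-1) = -82*I*√69/3 + 1 = 1 - 82*I*√69/3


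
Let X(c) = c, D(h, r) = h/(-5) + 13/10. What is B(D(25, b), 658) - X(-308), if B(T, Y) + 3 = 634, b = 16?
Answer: 939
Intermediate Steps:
D(h, r) = 13/10 - h/5 (D(h, r) = h*(-⅕) + 13*(⅒) = -h/5 + 13/10 = 13/10 - h/5)
B(T, Y) = 631 (B(T, Y) = -3 + 634 = 631)
B(D(25, b), 658) - X(-308) = 631 - 1*(-308) = 631 + 308 = 939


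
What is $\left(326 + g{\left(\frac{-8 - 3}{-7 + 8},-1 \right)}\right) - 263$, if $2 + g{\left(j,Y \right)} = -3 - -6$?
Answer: $64$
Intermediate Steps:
$g{\left(j,Y \right)} = 1$ ($g{\left(j,Y \right)} = -2 - -3 = -2 + \left(-3 + 6\right) = -2 + 3 = 1$)
$\left(326 + g{\left(\frac{-8 - 3}{-7 + 8},-1 \right)}\right) - 263 = \left(326 + 1\right) - 263 = 327 - 263 = 64$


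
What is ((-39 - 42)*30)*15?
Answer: -36450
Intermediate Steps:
((-39 - 42)*30)*15 = -81*30*15 = -2430*15 = -36450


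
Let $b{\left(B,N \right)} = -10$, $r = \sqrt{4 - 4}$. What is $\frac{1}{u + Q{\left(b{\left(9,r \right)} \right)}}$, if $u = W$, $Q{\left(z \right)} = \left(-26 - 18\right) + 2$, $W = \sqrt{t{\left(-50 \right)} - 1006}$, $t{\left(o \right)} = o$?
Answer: $- \frac{7}{470} - \frac{i \sqrt{66}}{705} \approx -0.014894 - 0.011523 i$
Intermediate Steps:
$r = 0$ ($r = \sqrt{0} = 0$)
$W = 4 i \sqrt{66}$ ($W = \sqrt{-50 - 1006} = \sqrt{-1056} = 4 i \sqrt{66} \approx 32.496 i$)
$Q{\left(z \right)} = -42$ ($Q{\left(z \right)} = -44 + 2 = -42$)
$u = 4 i \sqrt{66} \approx 32.496 i$
$\frac{1}{u + Q{\left(b{\left(9,r \right)} \right)}} = \frac{1}{4 i \sqrt{66} - 42} = \frac{1}{-42 + 4 i \sqrt{66}}$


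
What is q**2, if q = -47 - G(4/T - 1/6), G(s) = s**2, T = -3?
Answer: 38809/16 ≈ 2425.6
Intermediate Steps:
q = -197/4 (q = -47 - (4/(-3) - 1/6)**2 = -47 - (4*(-1/3) - 1*1/6)**2 = -47 - (-4/3 - 1/6)**2 = -47 - (-3/2)**2 = -47 - 1*9/4 = -47 - 9/4 = -197/4 ≈ -49.250)
q**2 = (-197/4)**2 = 38809/16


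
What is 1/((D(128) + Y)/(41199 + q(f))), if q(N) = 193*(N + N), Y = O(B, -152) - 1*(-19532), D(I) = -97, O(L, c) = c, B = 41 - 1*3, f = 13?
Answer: 46217/19283 ≈ 2.3968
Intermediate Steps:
B = 38 (B = 41 - 3 = 38)
Y = 19380 (Y = -152 - 1*(-19532) = -152 + 19532 = 19380)
q(N) = 386*N (q(N) = 193*(2*N) = 386*N)
1/((D(128) + Y)/(41199 + q(f))) = 1/((-97 + 19380)/(41199 + 386*13)) = 1/(19283/(41199 + 5018)) = 1/(19283/46217) = 46217/19283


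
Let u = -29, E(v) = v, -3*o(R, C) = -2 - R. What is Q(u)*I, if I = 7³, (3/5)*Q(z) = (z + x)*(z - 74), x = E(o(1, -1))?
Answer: 4946060/3 ≈ 1.6487e+6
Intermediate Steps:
o(R, C) = ⅔ + R/3 (o(R, C) = -(-2 - R)/3 = ⅔ + R/3)
x = 1 (x = ⅔ + (⅓)*1 = ⅔ + ⅓ = 1)
Q(z) = 5*(1 + z)*(-74 + z)/3 (Q(z) = 5*((z + 1)*(z - 74))/3 = 5*((1 + z)*(-74 + z))/3 = 5*(1 + z)*(-74 + z)/3)
I = 343
Q(u)*I = (-370/3 - 365/3*(-29) + (5/3)*(-29)²)*343 = (-370/3 + 10585/3 + (5/3)*841)*343 = (-370/3 + 10585/3 + 4205/3)*343 = (14420/3)*343 = 4946060/3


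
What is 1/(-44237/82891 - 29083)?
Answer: -82891/2410763190 ≈ -3.4384e-5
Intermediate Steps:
1/(-44237/82891 - 29083) = 1/(-2410763190/82891) = -82891/2410763190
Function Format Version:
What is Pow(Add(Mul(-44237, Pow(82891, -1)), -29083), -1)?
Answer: Rational(-82891, 2410763190) ≈ -3.4384e-5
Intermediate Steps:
Pow(Add(Mul(-44237, Pow(82891, -1)), -29083), -1) = Pow(Add(Mul(-44237, Rational(1, 82891)), -29083), -1) = Pow(Add(Rational(-44237, 82891), -29083), -1) = Pow(Rational(-2410763190, 82891), -1) = Rational(-82891, 2410763190)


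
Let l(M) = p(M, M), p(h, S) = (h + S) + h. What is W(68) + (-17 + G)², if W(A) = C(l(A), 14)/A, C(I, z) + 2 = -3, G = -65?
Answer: 457227/68 ≈ 6723.9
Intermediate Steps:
p(h, S) = S + 2*h (p(h, S) = (S + h) + h = S + 2*h)
l(M) = 3*M (l(M) = M + 2*M = 3*M)
C(I, z) = -5 (C(I, z) = -2 - 3 = -5)
W(A) = -5/A
W(68) + (-17 + G)² = -5/68 + (-17 - 65)² = -5*1/68 + (-82)² = -5/68 + 6724 = 457227/68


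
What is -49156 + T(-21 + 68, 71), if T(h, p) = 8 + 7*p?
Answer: -48651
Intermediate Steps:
-49156 + T(-21 + 68, 71) = -49156 + (8 + 7*71) = -49156 + (8 + 497) = -49156 + 505 = -48651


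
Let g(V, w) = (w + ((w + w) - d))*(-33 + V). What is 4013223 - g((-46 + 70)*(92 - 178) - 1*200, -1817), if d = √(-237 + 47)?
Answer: -8507724 - 2297*I*√190 ≈ -8.5077e+6 - 31662.0*I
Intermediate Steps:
d = I*√190 (d = √(-190) = I*√190 ≈ 13.784*I)
g(V, w) = (-33 + V)*(3*w - I*√190) (g(V, w) = (w + ((w + w) - I*√190))*(-33 + V) = (w + (2*w - I*√190))*(-33 + V) = (3*w - I*√190)*(-33 + V) = (-33 + V)*(3*w - I*√190))
4013223 - g((-46 + 70)*(92 - 178) - 1*200, -1817) = 4013223 - (-99*(-1817) + 3*((-46 + 70)*(92 - 178) - 1*200)*(-1817) + 33*I*√190 - I*((-46 + 70)*(92 - 178) - 1*200)*√190) = 4013223 - (179883 + 3*(24*(-86) - 200)*(-1817) + 33*I*√190 - I*(24*(-86) - 200)*√190) = 4013223 - (179883 + 3*(-2064 - 200)*(-1817) + 33*I*√190 - I*(-2064 - 200)*√190) = 4013223 - (179883 + 3*(-2264)*(-1817) + 33*I*√190 - 1*I*(-2264)*√190) = 4013223 - (179883 + 12341064 + 33*I*√190 + 2264*I*√190) = 4013223 - (12520947 + 2297*I*√190) = 4013223 + (-12520947 - 2297*I*√190) = -8507724 - 2297*I*√190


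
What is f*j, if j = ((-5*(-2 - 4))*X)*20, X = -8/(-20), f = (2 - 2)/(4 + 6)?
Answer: 0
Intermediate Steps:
f = 0 (f = 0/10 = 0*(⅒) = 0)
X = ⅖ (X = -8*(-1/20) = ⅖ ≈ 0.40000)
j = 240 (j = (-5*(-2 - 4)*(⅖))*20 = (-5*(-6)*(⅖))*20 = (30*(⅖))*20 = 12*20 = 240)
f*j = 0*240 = 0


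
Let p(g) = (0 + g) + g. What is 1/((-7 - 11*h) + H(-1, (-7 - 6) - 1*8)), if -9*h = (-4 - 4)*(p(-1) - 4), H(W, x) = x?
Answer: 3/92 ≈ 0.032609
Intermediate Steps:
p(g) = 2*g (p(g) = g + g = 2*g)
h = -16/3 (h = -(-4 - 4)*(2*(-1) - 4)/9 = -(-8)*(-2 - 4)/9 = -(-8)*(-6)/9 = -1/9*48 = -16/3 ≈ -5.3333)
1/((-7 - 11*h) + H(-1, (-7 - 6) - 1*8)) = 1/((-7 - 11*(-16/3)) + ((-7 - 6) - 1*8)) = 1/((-7 + 176/3) + (-13 - 8)) = 1/(155/3 - 21) = 1/(92/3) = 3/92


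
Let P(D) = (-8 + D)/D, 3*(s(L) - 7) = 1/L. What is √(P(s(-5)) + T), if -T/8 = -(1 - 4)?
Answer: I*√4082/13 ≈ 4.9147*I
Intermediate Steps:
s(L) = 7 + 1/(3*L)
T = -24 (T = -(-8)*(1 - 4) = -(-8)*(-3) = -8*3 = -24)
P(D) = (-8 + D)/D
√(P(s(-5)) + T) = √((-8 + (7 + (⅓)/(-5)))/(7 + (⅓)/(-5)) - 24) = √((-8 + (7 + (⅓)*(-⅕)))/(7 + (⅓)*(-⅕)) - 24) = √((-8 + (7 - 1/15))/(7 - 1/15) - 24) = √((-8 + 104/15)/(104/15) - 24) = √((15/104)*(-16/15) - 24) = √(-2/13 - 24) = √(-314/13) = I*√4082/13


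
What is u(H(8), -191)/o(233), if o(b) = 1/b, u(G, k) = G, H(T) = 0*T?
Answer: 0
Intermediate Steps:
H(T) = 0
u(H(8), -191)/o(233) = 0/(1/233) = 0*233 = 0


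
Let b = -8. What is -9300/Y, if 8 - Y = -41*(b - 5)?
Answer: 124/7 ≈ 17.714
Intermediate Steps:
Y = -525 (Y = 8 - (-41)*(-8 - 5) = 8 - (-41)*(-13) = 8 - 1*533 = 8 - 533 = -525)
-9300/Y = -9300/(-525) = -9300*(-1/525) = 124/7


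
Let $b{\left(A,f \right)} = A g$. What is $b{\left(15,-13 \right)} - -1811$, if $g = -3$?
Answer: $1766$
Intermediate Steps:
$b{\left(A,f \right)} = - 3 A$ ($b{\left(A,f \right)} = A \left(-3\right) = - 3 A$)
$b{\left(15,-13 \right)} - -1811 = \left(-3\right) 15 - -1811 = -45 + 1811 = 1766$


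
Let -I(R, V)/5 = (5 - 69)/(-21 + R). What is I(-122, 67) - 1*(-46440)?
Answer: 6640600/143 ≈ 46438.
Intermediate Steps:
I(R, V) = 320/(-21 + R) (I(R, V) = -5*(5 - 69)/(-21 + R) = -(-320)/(-21 + R) = 320/(-21 + R))
I(-122, 67) - 1*(-46440) = 320/(-21 - 122) - 1*(-46440) = 320/(-143) + 46440 = 320*(-1/143) + 46440 = -320/143 + 46440 = 6640600/143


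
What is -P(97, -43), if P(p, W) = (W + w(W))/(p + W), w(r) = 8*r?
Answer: 43/6 ≈ 7.1667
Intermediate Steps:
P(p, W) = 9*W/(W + p) (P(p, W) = (W + 8*W)/(p + W) = (9*W)/(W + p) = 9*W/(W + p))
-P(97, -43) = -9*(-43)/(-43 + 97) = -9*(-43)/54 = -1*(-43/6) = 43/6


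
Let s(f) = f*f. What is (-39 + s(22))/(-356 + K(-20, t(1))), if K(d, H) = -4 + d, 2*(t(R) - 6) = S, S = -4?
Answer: -89/76 ≈ -1.1711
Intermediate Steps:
t(R) = 4 (t(R) = 6 + (½)*(-4) = 6 - 2 = 4)
s(f) = f²
(-39 + s(22))/(-356 + K(-20, t(1))) = (-39 + 22²)/(-356 + (-4 - 20)) = (-39 + 484)/(-356 - 24) = 445/(-380) = 445*(-1/380) = -89/76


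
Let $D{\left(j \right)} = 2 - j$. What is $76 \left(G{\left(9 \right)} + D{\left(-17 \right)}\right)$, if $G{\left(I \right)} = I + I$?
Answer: $2812$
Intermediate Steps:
$G{\left(I \right)} = 2 I$
$76 \left(G{\left(9 \right)} + D{\left(-17 \right)}\right) = 76 \left(2 \cdot 9 + \left(2 - -17\right)\right) = 76 \left(18 + \left(2 + 17\right)\right) = 76 \left(18 + 19\right) = 76 \cdot 37 = 2812$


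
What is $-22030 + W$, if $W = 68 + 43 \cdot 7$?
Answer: $-21661$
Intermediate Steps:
$W = 369$ ($W = 68 + 301 = 369$)
$-22030 + W = -22030 + 369 = -21661$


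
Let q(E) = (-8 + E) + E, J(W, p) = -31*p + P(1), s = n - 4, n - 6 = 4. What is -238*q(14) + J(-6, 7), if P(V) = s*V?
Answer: -4971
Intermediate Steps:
n = 10 (n = 6 + 4 = 10)
s = 6 (s = 10 - 4 = 6)
P(V) = 6*V
J(W, p) = 6 - 31*p (J(W, p) = -31*p + 6*1 = -31*p + 6 = 6 - 31*p)
q(E) = -8 + 2*E
-238*q(14) + J(-6, 7) = -238*(-8 + 2*14) + (6 - 31*7) = -238*(-8 + 28) + (6 - 217) = -238*20 - 211 = -4760 - 211 = -4971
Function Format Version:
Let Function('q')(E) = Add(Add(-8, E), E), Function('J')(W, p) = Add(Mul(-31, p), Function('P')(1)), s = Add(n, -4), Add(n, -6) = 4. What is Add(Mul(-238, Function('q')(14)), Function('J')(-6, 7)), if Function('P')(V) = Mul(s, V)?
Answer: -4971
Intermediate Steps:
n = 10 (n = Add(6, 4) = 10)
s = 6 (s = Add(10, -4) = 6)
Function('P')(V) = Mul(6, V)
Function('J')(W, p) = Add(6, Mul(-31, p)) (Function('J')(W, p) = Add(Mul(-31, p), Mul(6, 1)) = Add(Mul(-31, p), 6) = Add(6, Mul(-31, p)))
Function('q')(E) = Add(-8, Mul(2, E))
Add(Mul(-238, Function('q')(14)), Function('J')(-6, 7)) = Add(Mul(-238, Add(-8, Mul(2, 14))), Add(6, Mul(-31, 7))) = Add(Mul(-238, Add(-8, 28)), Add(6, -217)) = Add(Mul(-238, 20), -211) = Add(-4760, -211) = -4971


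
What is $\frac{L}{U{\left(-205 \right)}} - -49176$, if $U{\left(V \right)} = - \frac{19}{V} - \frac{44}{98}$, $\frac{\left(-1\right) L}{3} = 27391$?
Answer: $\frac{333809563}{1193} \approx 2.7981 \cdot 10^{5}$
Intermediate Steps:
$L = -82173$ ($L = \left(-3\right) 27391 = -82173$)
$U{\left(V \right)} = - \frac{22}{49} - \frac{19}{V}$ ($U{\left(V \right)} = - \frac{19}{V} - \frac{22}{49} = - \frac{22}{49} - \frac{19}{V}$)
$\frac{L}{U{\left(-205 \right)}} - -49176 = - \frac{82173}{- \frac{22}{49} - \frac{19}{-205}} - -49176 = - \frac{82173}{- \frac{22}{49} - - \frac{19}{205}} + 49176 = - \frac{82173}{- \frac{22}{49} + \frac{19}{205}} + 49176 = - \frac{82173}{- \frac{3579}{10045}} + 49176 = \left(-82173\right) \left(- \frac{10045}{3579}\right) + 49176 = \frac{275142595}{1193} + 49176 = \frac{333809563}{1193}$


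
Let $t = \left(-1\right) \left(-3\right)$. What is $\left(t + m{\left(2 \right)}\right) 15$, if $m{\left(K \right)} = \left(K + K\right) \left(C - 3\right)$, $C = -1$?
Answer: $-195$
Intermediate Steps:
$t = 3$
$m{\left(K \right)} = - 8 K$ ($m{\left(K \right)} = \left(K + K\right) \left(-1 - 3\right) = 2 K \left(-4\right) = - 8 K$)
$\left(t + m{\left(2 \right)}\right) 15 = \left(3 - 16\right) 15 = \left(-13\right) 15 = -195$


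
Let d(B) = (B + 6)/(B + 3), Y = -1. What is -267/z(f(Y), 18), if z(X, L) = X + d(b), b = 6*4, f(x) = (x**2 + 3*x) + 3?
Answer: -2403/19 ≈ -126.47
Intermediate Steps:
f(x) = 3 + x**2 + 3*x
b = 24
d(B) = (6 + B)/(3 + B)
z(X, L) = 10/9 + X (z(X, L) = X + (6 + 24)/(3 + 24) = X + 30/27 = X + (1/27)*30 = X + 10/9 = 10/9 + X)
-267/z(f(Y), 18) = -267/(10/9 + (3 + (-1)**2 + 3*(-1))) = -267/(10/9 + (3 + 1 - 3)) = -267/(10/9 + 1) = -267/19/9 = -267*9/19 = -2403/19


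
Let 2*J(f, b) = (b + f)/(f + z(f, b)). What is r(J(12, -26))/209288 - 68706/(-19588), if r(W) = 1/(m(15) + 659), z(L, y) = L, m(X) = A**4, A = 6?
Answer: 7027903078957/2003646921880 ≈ 3.5076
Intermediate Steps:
m(X) = 1296 (m(X) = 6**4 = 1296)
J(f, b) = (b + f)/(4*f) (J(f, b) = ((b + f)/(f + f))/2 = ((b + f)/((2*f)))/2 = ((b + f)*(1/(2*f)))/2 = ((b + f)/(2*f))/2 = (b + f)/(4*f))
r(W) = 1/1955 (r(W) = 1/(1296 + 659) = 1/1955)
r(J(12, -26))/209288 - 68706/(-19588) = (1/1955)/209288 - 68706/(-19588) = (1/1955)*(1/209288) - 68706*(-1/19588) = 1/409158040 + 34353/9794 = 7027903078957/2003646921880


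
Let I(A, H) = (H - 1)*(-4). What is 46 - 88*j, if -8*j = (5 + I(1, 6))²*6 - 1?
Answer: 14885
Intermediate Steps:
I(A, H) = 4 - 4*H (I(A, H) = (-1 + H)*(-4) = 4 - 4*H)
j = -1349/8 (j = -((5 + (4 - 4*6))²*6 - 1)/8 = -((5 + (4 - 24))²*6 - 1)/8 = -((5 - 20)²*6 - 1)/8 = -((-15)²*6 - 1)/8 = -(225*6 - 1)/8 = -(1350 - 1)/8 = -⅛*1349 = -1349/8 ≈ -168.63)
46 - 88*j = 46 - 88*(-1349/8) = 46 + 14839 = 14885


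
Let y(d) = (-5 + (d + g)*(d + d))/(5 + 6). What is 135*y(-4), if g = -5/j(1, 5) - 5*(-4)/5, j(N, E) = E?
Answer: 405/11 ≈ 36.818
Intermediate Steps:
g = 3 (g = -5/5 - 5*(-4)/5 = -5*1/5 + 20*(1/5) = -1 + 4 = 3)
y(d) = -5/11 + 2*d*(3 + d)/11 (y(d) = (-5 + (d + 3)*(d + d))/(5 + 6) = (-5 + (3 + d)*(2*d))/11 = (-5 + 2*d*(3 + d))*(1/11) = -5/11 + 2*d*(3 + d)/11)
135*y(-4) = 135*(-5/11 + (2/11)*(-4)**2 + (6/11)*(-4)) = 135*(-5/11 + (2/11)*16 - 24/11) = 135*(-5/11 + 32/11 - 24/11) = 135*(3/11) = 405/11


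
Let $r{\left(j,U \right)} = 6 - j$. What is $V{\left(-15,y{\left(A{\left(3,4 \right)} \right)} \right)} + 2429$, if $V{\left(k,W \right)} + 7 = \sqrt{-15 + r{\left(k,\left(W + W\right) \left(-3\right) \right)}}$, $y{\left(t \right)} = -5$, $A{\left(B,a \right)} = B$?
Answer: $2422 + \sqrt{6} \approx 2424.4$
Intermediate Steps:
$V{\left(k,W \right)} = -7 + \sqrt{-9 - k}$ ($V{\left(k,W \right)} = -7 + \sqrt{-15 - \left(-6 + k\right)} = -7 + \sqrt{-9 - k}$)
$V{\left(-15,y{\left(A{\left(3,4 \right)} \right)} \right)} + 2429 = \left(-7 + \sqrt{-9 - -15}\right) + 2429 = \left(-7 + \sqrt{-9 + 15}\right) + 2429 = \left(-7 + \sqrt{6}\right) + 2429 = 2422 + \sqrt{6}$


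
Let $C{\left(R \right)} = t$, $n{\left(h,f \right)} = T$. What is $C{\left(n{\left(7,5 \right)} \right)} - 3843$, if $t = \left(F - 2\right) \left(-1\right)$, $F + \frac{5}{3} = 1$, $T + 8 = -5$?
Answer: $- \frac{11521}{3} \approx -3840.3$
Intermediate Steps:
$T = -13$ ($T = -8 - 5 = -13$)
$F = - \frac{2}{3}$ ($F = - \frac{5}{3} + 1 = - \frac{2}{3} \approx -0.66667$)
$n{\left(h,f \right)} = -13$
$t = \frac{8}{3}$ ($t = \left(- \frac{2}{3} - 2\right) \left(-1\right) = \left(- \frac{8}{3}\right) \left(-1\right) = \frac{8}{3} \approx 2.6667$)
$C{\left(R \right)} = \frac{8}{3}$
$C{\left(n{\left(7,5 \right)} \right)} - 3843 = \frac{8}{3} - 3843 = - \frac{11521}{3}$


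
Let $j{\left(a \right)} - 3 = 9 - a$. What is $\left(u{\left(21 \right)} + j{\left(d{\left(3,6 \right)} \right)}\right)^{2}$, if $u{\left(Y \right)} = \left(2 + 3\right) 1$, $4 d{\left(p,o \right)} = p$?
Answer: $\frac{4225}{16} \approx 264.06$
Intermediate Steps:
$d{\left(p,o \right)} = \frac{p}{4}$
$j{\left(a \right)} = 12 - a$ ($j{\left(a \right)} = 3 - \left(-9 + a\right) = 12 - a$)
$u{\left(Y \right)} = 5$ ($u{\left(Y \right)} = 5 \cdot 1 = 5$)
$\left(u{\left(21 \right)} + j{\left(d{\left(3,6 \right)} \right)}\right)^{2} = \left(5 + \left(12 - \frac{1}{4} \cdot 3\right)\right)^{2} = \left(5 + \left(12 - \frac{3}{4}\right)\right)^{2} = \left(5 + \frac{45}{4}\right)^{2} = \left(\frac{65}{4}\right)^{2} = \frac{4225}{16}$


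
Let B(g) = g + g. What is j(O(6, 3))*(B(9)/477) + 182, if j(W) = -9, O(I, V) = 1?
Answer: 9628/53 ≈ 181.66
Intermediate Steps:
B(g) = 2*g
j(O(6, 3))*(B(9)/477) + 182 = -9*2*9/477 + 182 = -162/477 + 182 = -9*2/53 + 182 = -18/53 + 182 = 9628/53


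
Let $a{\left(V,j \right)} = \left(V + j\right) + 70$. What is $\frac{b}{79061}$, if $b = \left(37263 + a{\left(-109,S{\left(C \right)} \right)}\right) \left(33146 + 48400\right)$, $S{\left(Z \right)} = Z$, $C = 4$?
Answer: $\frac{3035794488}{79061} \approx 38398.0$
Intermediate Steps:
$a{\left(V,j \right)} = 70 + V + j$
$b = 3035794488$ ($b = \left(37263 + \left(70 - 109 + 4\right)\right) \left(33146 + 48400\right) = \left(37263 - 35\right) 81546 = 37228 \cdot 81546 = 3035794488$)
$\frac{b}{79061} = \frac{3035794488}{79061}$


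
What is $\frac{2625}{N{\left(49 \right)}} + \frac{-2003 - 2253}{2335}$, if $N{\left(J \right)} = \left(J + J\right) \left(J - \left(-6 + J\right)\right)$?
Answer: $\frac{172707}{65380} \approx 2.6416$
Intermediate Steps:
$N{\left(J \right)} = 12 J$ ($N{\left(J \right)} = 2 J 6 = 12 J$)
$\frac{2625}{N{\left(49 \right)}} + \frac{-2003 - 2253}{2335} = \frac{2625}{12 \cdot 49} + \frac{-2003 - 2253}{2335} = \frac{2625}{588} + \left(-2003 - 2253\right) \frac{1}{2335} = 2625 \cdot \frac{1}{588} - \frac{4256}{2335} = \frac{125}{28} - \frac{4256}{2335} = \frac{172707}{65380}$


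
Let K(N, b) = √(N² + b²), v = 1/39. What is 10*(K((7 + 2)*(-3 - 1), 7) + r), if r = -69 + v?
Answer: -26900/39 + 10*√1345 ≈ -323.00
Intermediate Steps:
v = 1/39 ≈ 0.025641
r = -2690/39 (r = -69 + 1/39 = -2690/39 ≈ -68.974)
10*(K((7 + 2)*(-3 - 1), 7) + r) = 10*(√(((7 + 2)*(-3 - 1))² + 7²) - 2690/39) = 10*(√((9*(-4))² + 49) - 2690/39) = 10*(√((-36)² + 49) - 2690/39) = 10*(√(1296 + 49) - 2690/39) = 10*(√1345 - 2690/39) = 10*(-2690/39 + √1345) = -26900/39 + 10*√1345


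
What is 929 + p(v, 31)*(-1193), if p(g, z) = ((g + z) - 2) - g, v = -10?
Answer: -33668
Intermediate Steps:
p(g, z) = -2 + z (p(g, z) = (-2 + g + z) - g = -2 + z)
929 + p(v, 31)*(-1193) = 929 + (-2 + 31)*(-1193) = 929 + 29*(-1193) = 929 - 34597 = -33668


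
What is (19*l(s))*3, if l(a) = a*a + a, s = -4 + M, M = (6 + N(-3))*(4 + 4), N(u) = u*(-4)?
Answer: 1125180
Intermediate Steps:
N(u) = -4*u
M = 144 (M = (6 - 4*(-3))*(4 + 4) = (6 + 12)*8 = 18*8 = 144)
s = 140 (s = -4 + 144 = 140)
l(a) = a + a**2 (l(a) = a**2 + a = a + a**2)
(19*l(s))*3 = (19*(140*(1 + 140)))*3 = (19*(140*141))*3 = (19*19740)*3 = 375060*3 = 1125180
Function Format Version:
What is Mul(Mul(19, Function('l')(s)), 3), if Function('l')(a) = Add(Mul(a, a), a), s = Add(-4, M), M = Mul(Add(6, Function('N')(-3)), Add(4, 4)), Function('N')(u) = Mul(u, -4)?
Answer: 1125180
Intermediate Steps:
Function('N')(u) = Mul(-4, u)
M = 144 (M = Mul(Add(6, Mul(-4, -3)), Add(4, 4)) = Mul(Add(6, 12), 8) = Mul(18, 8) = 144)
s = 140 (s = Add(-4, 144) = 140)
Function('l')(a) = Add(a, Pow(a, 2)) (Function('l')(a) = Add(Pow(a, 2), a) = Add(a, Pow(a, 2)))
Mul(Mul(19, Function('l')(s)), 3) = Mul(Mul(19, Mul(140, Add(1, 140))), 3) = Mul(Mul(19, Mul(140, 141)), 3) = Mul(Mul(19, 19740), 3) = Mul(375060, 3) = 1125180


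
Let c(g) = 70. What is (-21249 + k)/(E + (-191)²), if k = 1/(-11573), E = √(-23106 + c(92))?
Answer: -8971213368118/15402348272481 + 491829356*I*√5759/15402348272481 ≈ -0.58246 + 0.0024233*I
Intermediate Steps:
E = 2*I*√5759 (E = √(-23106 + 70) = √(-23036) = 2*I*√5759 ≈ 151.78*I)
k = -1/11573 ≈ -8.6408e-5
(-21249 + k)/(E + (-191)²) = (-21249 - 1/11573)/(2*I*√5759 + (-191)²) = -245914678/(11573*(2*I*√5759 + 36481)) = -245914678/(11573*(36481 + 2*I*√5759))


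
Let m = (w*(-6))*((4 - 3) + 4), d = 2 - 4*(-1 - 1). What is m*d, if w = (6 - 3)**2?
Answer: -2700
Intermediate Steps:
d = 10 (d = 2 - 4*(-2) = 2 + 8 = 10)
w = 9 (w = 3**2 = 9)
m = -270 (m = (9*(-6))*((4 - 3) + 4) = -54*(1 + 4) = -54*5 = -270)
m*d = -270*10 = -2700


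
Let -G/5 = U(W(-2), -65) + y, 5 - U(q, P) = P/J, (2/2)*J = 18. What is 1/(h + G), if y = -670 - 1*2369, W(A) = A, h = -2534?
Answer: 18/227123 ≈ 7.9252e-5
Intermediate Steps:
J = 18
y = -3039 (y = -670 - 2369 = -3039)
U(q, P) = 5 - P/18
G = 272735/18 (G = -5*((5 - 1/18*(-65)) - 3039) = -5*((5 + 65/18) - 3039) = -5*(155/18 - 3039) = -5*(-54547/18) = 272735/18 ≈ 15152.)
1/(h + G) = 1/(-2534 + 272735/18) = 1/(227123/18) = 18/227123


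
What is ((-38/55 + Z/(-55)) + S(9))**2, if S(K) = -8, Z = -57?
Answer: 177241/3025 ≈ 58.592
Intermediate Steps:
((-38/55 + Z/(-55)) + S(9))**2 = ((-38/55 - 57/(-55)) - 8)**2 = ((-38*1/55 - 57*(-1/55)) - 8)**2 = ((-38/55 + 57/55) - 8)**2 = (19/55 - 8)**2 = (-421/55)**2 = 177241/3025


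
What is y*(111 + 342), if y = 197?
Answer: 89241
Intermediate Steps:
y*(111 + 342) = 197*(111 + 342) = 197*453 = 89241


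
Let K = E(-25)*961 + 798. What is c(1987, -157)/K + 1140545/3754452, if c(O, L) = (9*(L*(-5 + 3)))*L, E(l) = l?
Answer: 1692274210979/87204656604 ≈ 19.406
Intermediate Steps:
c(O, L) = -18*L² (c(O, L) = (9*(L*(-2)))*L = (9*(-2*L))*L = (-18*L)*L = -18*L²)
K = -23227 (K = -25*961 + 798 = -24025 + 798 = -23227)
c(1987, -157)/K + 1140545/3754452 = -18*(-157)²/(-23227) + 1140545/3754452 = -18*24649*(-1/23227) + 1140545*(1/3754452) = -443682*(-1/23227) + 1140545/3754452 = 443682/23227 + 1140545/3754452 = 1692274210979/87204656604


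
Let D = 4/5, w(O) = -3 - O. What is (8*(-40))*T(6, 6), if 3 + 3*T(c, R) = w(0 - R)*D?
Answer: 64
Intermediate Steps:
D = ⅘ (D = 4*(⅕) = ⅘ ≈ 0.80000)
T(c, R) = -9/5 + 4*R/15 (T(c, R) = -1 + ((-3 - (0 - R))*(⅘))/3 = -1 + ((-3 - (-1)*R)*(⅘))/3 = -1 + ((-3 + R)*(⅘))/3 = -1 + (-12/5 + 4*R/5)/3 = -1 + (-⅘ + 4*R/15) = -9/5 + 4*R/15)
(8*(-40))*T(6, 6) = (8*(-40))*(-9/5 + (4/15)*6) = -320*(-9/5 + 8/5) = -320*(-⅕) = 64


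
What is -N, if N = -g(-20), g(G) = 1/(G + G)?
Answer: -1/40 ≈ -0.025000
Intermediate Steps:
g(G) = 1/(2*G)
N = 1/40 (N = -1/(2*(-20)) = -(-1)/(2*20) = -1*(-1/40) = 1/40 ≈ 0.025000)
-N = -1*1/40 = -1/40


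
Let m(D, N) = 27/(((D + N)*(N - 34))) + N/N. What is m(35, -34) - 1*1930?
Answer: -131199/68 ≈ -1929.4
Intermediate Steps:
m(D, N) = 1 + 27/((-34 + N)*(D + N)) (m(D, N) = 27/(((D + N)*(-34 + N))) + 1 = 27/(((-34 + N)*(D + N))) + 1 = 27*(1/((-34 + N)*(D + N))) + 1 = 27/((-34 + N)*(D + N)) + 1 = 1 + 27/((-34 + N)*(D + N)))
m(35, -34) - 1*1930 = (27 + (-34)**2 - 34*35 - 34*(-34) + 35*(-34))/((-34)**2 - 34*35 - 34*(-34) + 35*(-34)) - 1*1930 = (27 + 1156 - 1190 + 1156 - 1190)/(1156 - 1190 + 1156 - 1190) - 1930 = -41/(-68) - 1930 = -1/68*(-41) - 1930 = 41/68 - 1930 = -131199/68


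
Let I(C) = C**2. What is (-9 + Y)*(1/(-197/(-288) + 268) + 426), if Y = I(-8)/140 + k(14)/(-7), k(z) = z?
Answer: -12163935186/2708335 ≈ -4491.3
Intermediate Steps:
Y = -54/35 (Y = (-8)**2/140 + 14/(-7) = 64*(1/140) + 14*(-1/7) = 16/35 - 2 = -54/35 ≈ -1.5429)
(-9 + Y)*(1/(-197/(-288) + 268) + 426) = (-9 - 54/35)*(1/(-197/(-288) + 268) + 426) = -369*(1/(-197*(-1/288) + 268) + 426)/35 = -369*(1/(197/288 + 268) + 426)/35 = -369*(1/(77381/288) + 426)/35 = -369*(288/77381 + 426)/35 = -369/35*32964594/77381 = -12163935186/2708335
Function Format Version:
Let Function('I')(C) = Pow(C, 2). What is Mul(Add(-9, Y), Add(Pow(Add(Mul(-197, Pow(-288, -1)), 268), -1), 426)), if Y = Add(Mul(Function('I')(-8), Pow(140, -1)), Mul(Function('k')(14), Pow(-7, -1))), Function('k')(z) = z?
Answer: Rational(-12163935186, 2708335) ≈ -4491.3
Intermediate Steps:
Y = Rational(-54, 35) (Y = Add(Mul(Pow(-8, 2), Pow(140, -1)), Mul(14, Pow(-7, -1))) = Add(Mul(64, Rational(1, 140)), Mul(14, Rational(-1, 7))) = Add(Rational(16, 35), -2) = Rational(-54, 35) ≈ -1.5429)
Mul(Add(-9, Y), Add(Pow(Add(Mul(-197, Pow(-288, -1)), 268), -1), 426)) = Mul(Add(-9, Rational(-54, 35)), Add(Pow(Add(Mul(-197, Pow(-288, -1)), 268), -1), 426)) = Mul(Rational(-369, 35), Add(Pow(Add(Mul(-197, Rational(-1, 288)), 268), -1), 426)) = Mul(Rational(-369, 35), Add(Pow(Add(Rational(197, 288), 268), -1), 426)) = Mul(Rational(-369, 35), Add(Pow(Rational(77381, 288), -1), 426)) = Mul(Rational(-369, 35), Add(Rational(288, 77381), 426)) = Mul(Rational(-369, 35), Rational(32964594, 77381)) = Rational(-12163935186, 2708335)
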